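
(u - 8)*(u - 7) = u^2 - 15*u + 56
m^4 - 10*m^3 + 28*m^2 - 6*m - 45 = (m - 5)*(m - 3)^2*(m + 1)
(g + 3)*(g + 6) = g^2 + 9*g + 18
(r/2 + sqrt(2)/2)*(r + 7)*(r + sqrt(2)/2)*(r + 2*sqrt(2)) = r^4/2 + 7*sqrt(2)*r^3/4 + 7*r^3/2 + 7*r^2/2 + 49*sqrt(2)*r^2/4 + sqrt(2)*r + 49*r/2 + 7*sqrt(2)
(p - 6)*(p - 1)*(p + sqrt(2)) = p^3 - 7*p^2 + sqrt(2)*p^2 - 7*sqrt(2)*p + 6*p + 6*sqrt(2)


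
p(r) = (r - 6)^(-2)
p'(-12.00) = 0.00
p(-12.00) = 0.00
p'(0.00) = 0.01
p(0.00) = 0.03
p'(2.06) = 0.03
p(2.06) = 0.06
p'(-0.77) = 0.01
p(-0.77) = 0.02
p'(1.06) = 0.02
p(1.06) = 0.04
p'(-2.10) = 0.00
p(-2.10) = 0.02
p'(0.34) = 0.01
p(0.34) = 0.03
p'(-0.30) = 0.01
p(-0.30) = 0.03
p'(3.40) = 0.11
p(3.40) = 0.15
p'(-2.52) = 0.00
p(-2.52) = 0.01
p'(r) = -2/(r - 6)^3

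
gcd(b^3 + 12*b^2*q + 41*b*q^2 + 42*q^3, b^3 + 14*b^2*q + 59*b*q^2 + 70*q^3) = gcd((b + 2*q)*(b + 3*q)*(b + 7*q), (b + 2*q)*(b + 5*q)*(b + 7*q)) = b^2 + 9*b*q + 14*q^2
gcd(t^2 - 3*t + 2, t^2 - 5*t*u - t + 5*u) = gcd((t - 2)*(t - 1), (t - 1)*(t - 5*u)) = t - 1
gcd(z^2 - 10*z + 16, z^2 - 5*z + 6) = z - 2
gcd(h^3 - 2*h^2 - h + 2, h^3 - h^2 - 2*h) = h^2 - h - 2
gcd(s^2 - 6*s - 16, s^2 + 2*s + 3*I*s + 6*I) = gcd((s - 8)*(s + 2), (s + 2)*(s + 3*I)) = s + 2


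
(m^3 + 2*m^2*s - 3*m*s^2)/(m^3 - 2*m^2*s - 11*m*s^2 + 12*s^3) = m/(m - 4*s)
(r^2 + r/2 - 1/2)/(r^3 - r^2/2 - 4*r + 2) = (r + 1)/(r^2 - 4)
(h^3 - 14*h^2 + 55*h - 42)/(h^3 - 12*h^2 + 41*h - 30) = (h - 7)/(h - 5)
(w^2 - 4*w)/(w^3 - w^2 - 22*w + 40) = w/(w^2 + 3*w - 10)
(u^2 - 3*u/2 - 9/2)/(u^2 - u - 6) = (u + 3/2)/(u + 2)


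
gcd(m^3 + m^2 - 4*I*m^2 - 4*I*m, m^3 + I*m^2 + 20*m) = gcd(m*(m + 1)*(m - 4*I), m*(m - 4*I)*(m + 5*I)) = m^2 - 4*I*m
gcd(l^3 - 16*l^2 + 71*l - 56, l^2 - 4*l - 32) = l - 8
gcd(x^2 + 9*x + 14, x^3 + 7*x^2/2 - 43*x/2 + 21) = x + 7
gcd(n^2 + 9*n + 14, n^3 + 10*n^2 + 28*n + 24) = n + 2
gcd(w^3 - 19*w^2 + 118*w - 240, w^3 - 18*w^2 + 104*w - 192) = w^2 - 14*w + 48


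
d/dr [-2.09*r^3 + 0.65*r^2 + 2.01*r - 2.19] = -6.27*r^2 + 1.3*r + 2.01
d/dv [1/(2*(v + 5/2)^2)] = -8/(2*v + 5)^3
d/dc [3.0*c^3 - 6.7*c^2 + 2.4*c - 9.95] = 9.0*c^2 - 13.4*c + 2.4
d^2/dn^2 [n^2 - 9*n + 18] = 2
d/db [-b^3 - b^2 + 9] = b*(-3*b - 2)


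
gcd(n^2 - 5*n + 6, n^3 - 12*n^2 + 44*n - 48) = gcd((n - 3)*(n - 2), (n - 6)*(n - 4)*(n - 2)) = n - 2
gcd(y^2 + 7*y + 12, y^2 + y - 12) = y + 4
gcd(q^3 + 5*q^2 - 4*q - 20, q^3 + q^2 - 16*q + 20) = q^2 + 3*q - 10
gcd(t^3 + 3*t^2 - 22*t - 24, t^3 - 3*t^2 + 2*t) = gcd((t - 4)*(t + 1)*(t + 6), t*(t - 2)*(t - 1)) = 1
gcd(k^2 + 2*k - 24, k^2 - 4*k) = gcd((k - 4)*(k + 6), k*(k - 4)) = k - 4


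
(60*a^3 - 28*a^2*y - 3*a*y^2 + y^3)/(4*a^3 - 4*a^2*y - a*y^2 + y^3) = (-30*a^2 - a*y + y^2)/(-2*a^2 + a*y + y^2)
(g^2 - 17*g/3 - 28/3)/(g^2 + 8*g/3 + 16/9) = 3*(g - 7)/(3*g + 4)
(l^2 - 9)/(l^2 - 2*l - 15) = (l - 3)/(l - 5)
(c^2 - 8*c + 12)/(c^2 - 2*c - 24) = (c - 2)/(c + 4)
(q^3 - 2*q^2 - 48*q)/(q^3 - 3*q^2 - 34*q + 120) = q*(q - 8)/(q^2 - 9*q + 20)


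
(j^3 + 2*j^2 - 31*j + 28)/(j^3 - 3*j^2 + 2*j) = (j^2 + 3*j - 28)/(j*(j - 2))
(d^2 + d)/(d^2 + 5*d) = (d + 1)/(d + 5)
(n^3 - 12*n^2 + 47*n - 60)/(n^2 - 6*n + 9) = (n^2 - 9*n + 20)/(n - 3)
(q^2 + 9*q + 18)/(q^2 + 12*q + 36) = (q + 3)/(q + 6)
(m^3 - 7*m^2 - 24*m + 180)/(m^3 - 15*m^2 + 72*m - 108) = (m + 5)/(m - 3)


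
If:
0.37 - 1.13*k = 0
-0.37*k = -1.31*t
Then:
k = 0.33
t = 0.09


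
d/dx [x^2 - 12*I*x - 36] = 2*x - 12*I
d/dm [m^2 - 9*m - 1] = 2*m - 9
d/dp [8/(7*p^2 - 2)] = -112*p/(7*p^2 - 2)^2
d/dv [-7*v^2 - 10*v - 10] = -14*v - 10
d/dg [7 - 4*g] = -4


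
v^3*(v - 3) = v^4 - 3*v^3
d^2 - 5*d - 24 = (d - 8)*(d + 3)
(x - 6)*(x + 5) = x^2 - x - 30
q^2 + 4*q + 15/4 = (q + 3/2)*(q + 5/2)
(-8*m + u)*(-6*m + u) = 48*m^2 - 14*m*u + u^2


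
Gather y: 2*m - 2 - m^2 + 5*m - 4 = -m^2 + 7*m - 6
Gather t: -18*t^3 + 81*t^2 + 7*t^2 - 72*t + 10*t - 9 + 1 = -18*t^3 + 88*t^2 - 62*t - 8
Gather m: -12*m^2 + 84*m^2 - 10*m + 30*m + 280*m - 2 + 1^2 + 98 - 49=72*m^2 + 300*m + 48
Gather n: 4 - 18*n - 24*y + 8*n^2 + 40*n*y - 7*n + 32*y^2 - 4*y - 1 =8*n^2 + n*(40*y - 25) + 32*y^2 - 28*y + 3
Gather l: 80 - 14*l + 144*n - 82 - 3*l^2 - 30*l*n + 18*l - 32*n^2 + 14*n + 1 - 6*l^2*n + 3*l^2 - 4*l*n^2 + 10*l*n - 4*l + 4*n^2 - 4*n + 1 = -6*l^2*n + l*(-4*n^2 - 20*n) - 28*n^2 + 154*n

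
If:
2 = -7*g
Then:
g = -2/7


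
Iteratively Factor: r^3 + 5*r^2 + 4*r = (r)*(r^2 + 5*r + 4) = r*(r + 1)*(r + 4)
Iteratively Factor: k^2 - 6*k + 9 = (k - 3)*(k - 3)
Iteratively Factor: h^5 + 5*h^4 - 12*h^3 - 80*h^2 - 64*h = (h + 4)*(h^4 + h^3 - 16*h^2 - 16*h) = (h - 4)*(h + 4)*(h^3 + 5*h^2 + 4*h) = h*(h - 4)*(h + 4)*(h^2 + 5*h + 4) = h*(h - 4)*(h + 1)*(h + 4)*(h + 4)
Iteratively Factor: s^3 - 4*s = (s)*(s^2 - 4) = s*(s - 2)*(s + 2)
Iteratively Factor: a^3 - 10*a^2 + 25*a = (a - 5)*(a^2 - 5*a) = (a - 5)^2*(a)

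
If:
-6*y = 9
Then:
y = -3/2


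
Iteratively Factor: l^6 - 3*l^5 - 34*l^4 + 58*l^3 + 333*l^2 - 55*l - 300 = (l - 5)*(l^5 + 2*l^4 - 24*l^3 - 62*l^2 + 23*l + 60) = (l - 5)*(l + 1)*(l^4 + l^3 - 25*l^2 - 37*l + 60) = (l - 5)^2*(l + 1)*(l^3 + 6*l^2 + 5*l - 12) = (l - 5)^2*(l + 1)*(l + 3)*(l^2 + 3*l - 4) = (l - 5)^2*(l - 1)*(l + 1)*(l + 3)*(l + 4)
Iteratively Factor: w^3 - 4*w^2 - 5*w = (w - 5)*(w^2 + w) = (w - 5)*(w + 1)*(w)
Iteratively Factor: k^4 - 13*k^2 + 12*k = (k - 1)*(k^3 + k^2 - 12*k) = (k - 3)*(k - 1)*(k^2 + 4*k) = (k - 3)*(k - 1)*(k + 4)*(k)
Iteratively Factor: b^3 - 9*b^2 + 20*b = (b - 4)*(b^2 - 5*b) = b*(b - 4)*(b - 5)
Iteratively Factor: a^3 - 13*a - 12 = (a + 3)*(a^2 - 3*a - 4) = (a - 4)*(a + 3)*(a + 1)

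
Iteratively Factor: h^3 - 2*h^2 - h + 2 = (h - 1)*(h^2 - h - 2) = (h - 2)*(h - 1)*(h + 1)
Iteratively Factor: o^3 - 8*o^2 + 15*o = (o - 5)*(o^2 - 3*o) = o*(o - 5)*(o - 3)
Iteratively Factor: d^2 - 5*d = (d)*(d - 5)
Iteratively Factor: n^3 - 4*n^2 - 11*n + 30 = (n + 3)*(n^2 - 7*n + 10) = (n - 5)*(n + 3)*(n - 2)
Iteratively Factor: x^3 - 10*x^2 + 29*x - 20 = (x - 5)*(x^2 - 5*x + 4) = (x - 5)*(x - 1)*(x - 4)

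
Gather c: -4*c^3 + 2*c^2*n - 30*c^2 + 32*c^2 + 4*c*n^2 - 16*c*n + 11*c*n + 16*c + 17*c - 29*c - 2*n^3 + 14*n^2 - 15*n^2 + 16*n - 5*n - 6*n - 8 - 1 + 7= -4*c^3 + c^2*(2*n + 2) + c*(4*n^2 - 5*n + 4) - 2*n^3 - n^2 + 5*n - 2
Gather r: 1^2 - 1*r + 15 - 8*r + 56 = 72 - 9*r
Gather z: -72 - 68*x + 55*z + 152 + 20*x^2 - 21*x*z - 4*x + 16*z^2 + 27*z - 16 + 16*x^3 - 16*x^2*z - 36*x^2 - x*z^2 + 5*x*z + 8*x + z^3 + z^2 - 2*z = 16*x^3 - 16*x^2 - 64*x + z^3 + z^2*(17 - x) + z*(-16*x^2 - 16*x + 80) + 64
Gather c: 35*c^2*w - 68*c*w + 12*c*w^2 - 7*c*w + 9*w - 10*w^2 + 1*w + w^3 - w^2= 35*c^2*w + c*(12*w^2 - 75*w) + w^3 - 11*w^2 + 10*w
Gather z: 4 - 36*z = 4 - 36*z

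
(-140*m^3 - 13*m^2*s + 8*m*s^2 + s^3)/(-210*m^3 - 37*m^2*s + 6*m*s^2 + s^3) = (-4*m + s)/(-6*m + s)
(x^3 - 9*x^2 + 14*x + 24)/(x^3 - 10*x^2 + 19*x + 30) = (x - 4)/(x - 5)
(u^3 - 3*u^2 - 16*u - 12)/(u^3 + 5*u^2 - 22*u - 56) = (u^2 - 5*u - 6)/(u^2 + 3*u - 28)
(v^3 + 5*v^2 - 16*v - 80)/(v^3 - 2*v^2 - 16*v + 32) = (v + 5)/(v - 2)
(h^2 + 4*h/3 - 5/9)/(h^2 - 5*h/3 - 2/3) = (-9*h^2 - 12*h + 5)/(3*(-3*h^2 + 5*h + 2))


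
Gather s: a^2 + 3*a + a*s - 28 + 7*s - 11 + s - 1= a^2 + 3*a + s*(a + 8) - 40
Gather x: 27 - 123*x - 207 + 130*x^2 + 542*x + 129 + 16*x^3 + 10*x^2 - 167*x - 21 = 16*x^3 + 140*x^2 + 252*x - 72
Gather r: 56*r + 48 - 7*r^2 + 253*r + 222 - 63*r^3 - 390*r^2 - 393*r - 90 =-63*r^3 - 397*r^2 - 84*r + 180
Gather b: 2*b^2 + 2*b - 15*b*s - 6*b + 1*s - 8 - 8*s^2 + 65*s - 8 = 2*b^2 + b*(-15*s - 4) - 8*s^2 + 66*s - 16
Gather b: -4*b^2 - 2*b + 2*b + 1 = 1 - 4*b^2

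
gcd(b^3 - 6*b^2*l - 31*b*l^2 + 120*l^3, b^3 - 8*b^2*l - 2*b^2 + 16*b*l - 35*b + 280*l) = b - 8*l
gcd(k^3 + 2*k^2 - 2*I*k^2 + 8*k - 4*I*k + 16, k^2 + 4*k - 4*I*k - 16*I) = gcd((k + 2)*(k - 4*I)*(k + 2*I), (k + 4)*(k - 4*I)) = k - 4*I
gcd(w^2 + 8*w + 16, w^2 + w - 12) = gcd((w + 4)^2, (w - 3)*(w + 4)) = w + 4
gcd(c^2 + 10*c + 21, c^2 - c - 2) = 1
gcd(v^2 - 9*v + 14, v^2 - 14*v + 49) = v - 7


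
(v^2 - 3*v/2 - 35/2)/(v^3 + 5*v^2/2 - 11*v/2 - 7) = (v - 5)/(v^2 - v - 2)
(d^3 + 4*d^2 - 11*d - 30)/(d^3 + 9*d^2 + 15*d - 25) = (d^2 - d - 6)/(d^2 + 4*d - 5)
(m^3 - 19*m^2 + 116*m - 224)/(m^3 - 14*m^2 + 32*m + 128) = (m^2 - 11*m + 28)/(m^2 - 6*m - 16)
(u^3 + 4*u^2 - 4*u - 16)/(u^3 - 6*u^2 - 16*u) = (u^2 + 2*u - 8)/(u*(u - 8))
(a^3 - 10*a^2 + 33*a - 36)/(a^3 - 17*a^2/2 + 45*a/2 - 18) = 2*(a - 3)/(2*a - 3)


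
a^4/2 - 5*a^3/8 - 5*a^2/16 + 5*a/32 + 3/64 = (a/2 + 1/4)*(a - 3/2)*(a - 1/2)*(a + 1/4)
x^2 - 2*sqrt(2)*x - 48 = (x - 6*sqrt(2))*(x + 4*sqrt(2))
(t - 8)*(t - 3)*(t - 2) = t^3 - 13*t^2 + 46*t - 48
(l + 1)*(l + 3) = l^2 + 4*l + 3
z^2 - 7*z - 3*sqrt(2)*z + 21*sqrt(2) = (z - 7)*(z - 3*sqrt(2))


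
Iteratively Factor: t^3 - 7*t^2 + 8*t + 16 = (t + 1)*(t^2 - 8*t + 16) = (t - 4)*(t + 1)*(t - 4)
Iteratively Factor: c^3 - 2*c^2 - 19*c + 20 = (c - 5)*(c^2 + 3*c - 4) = (c - 5)*(c - 1)*(c + 4)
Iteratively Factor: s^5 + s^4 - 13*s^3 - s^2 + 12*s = (s + 1)*(s^4 - 13*s^2 + 12*s) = (s - 1)*(s + 1)*(s^3 + s^2 - 12*s) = s*(s - 1)*(s + 1)*(s^2 + s - 12) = s*(s - 3)*(s - 1)*(s + 1)*(s + 4)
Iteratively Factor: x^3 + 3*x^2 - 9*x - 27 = (x + 3)*(x^2 - 9) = (x - 3)*(x + 3)*(x + 3)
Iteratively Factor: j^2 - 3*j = (j - 3)*(j)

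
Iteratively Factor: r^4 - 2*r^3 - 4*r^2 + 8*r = (r - 2)*(r^3 - 4*r) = (r - 2)*(r + 2)*(r^2 - 2*r) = (r - 2)^2*(r + 2)*(r)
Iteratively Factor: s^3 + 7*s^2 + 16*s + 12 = (s + 3)*(s^2 + 4*s + 4) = (s + 2)*(s + 3)*(s + 2)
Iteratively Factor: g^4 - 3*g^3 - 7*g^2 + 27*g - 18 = (g + 3)*(g^3 - 6*g^2 + 11*g - 6) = (g - 3)*(g + 3)*(g^2 - 3*g + 2) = (g - 3)*(g - 1)*(g + 3)*(g - 2)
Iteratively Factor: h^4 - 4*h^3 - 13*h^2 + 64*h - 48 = (h + 4)*(h^3 - 8*h^2 + 19*h - 12) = (h - 1)*(h + 4)*(h^2 - 7*h + 12) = (h - 4)*(h - 1)*(h + 4)*(h - 3)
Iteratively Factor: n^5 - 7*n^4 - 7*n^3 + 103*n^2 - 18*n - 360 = (n - 5)*(n^4 - 2*n^3 - 17*n^2 + 18*n + 72) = (n - 5)*(n + 2)*(n^3 - 4*n^2 - 9*n + 36) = (n - 5)*(n - 3)*(n + 2)*(n^2 - n - 12) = (n - 5)*(n - 4)*(n - 3)*(n + 2)*(n + 3)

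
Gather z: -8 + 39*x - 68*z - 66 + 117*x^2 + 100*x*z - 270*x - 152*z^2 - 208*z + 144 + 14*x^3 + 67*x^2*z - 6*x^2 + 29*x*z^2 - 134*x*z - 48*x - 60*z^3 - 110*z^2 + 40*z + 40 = 14*x^3 + 111*x^2 - 279*x - 60*z^3 + z^2*(29*x - 262) + z*(67*x^2 - 34*x - 236) + 110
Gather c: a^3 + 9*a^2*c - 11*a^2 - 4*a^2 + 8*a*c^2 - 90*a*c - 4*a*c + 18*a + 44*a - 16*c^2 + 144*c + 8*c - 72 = a^3 - 15*a^2 + 62*a + c^2*(8*a - 16) + c*(9*a^2 - 94*a + 152) - 72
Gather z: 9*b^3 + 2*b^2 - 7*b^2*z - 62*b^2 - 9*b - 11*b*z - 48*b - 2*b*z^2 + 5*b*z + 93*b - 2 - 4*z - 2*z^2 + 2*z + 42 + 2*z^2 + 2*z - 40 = 9*b^3 - 60*b^2 - 2*b*z^2 + 36*b + z*(-7*b^2 - 6*b)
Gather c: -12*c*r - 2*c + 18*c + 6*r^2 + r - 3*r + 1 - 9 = c*(16 - 12*r) + 6*r^2 - 2*r - 8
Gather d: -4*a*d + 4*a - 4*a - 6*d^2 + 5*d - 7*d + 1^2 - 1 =-6*d^2 + d*(-4*a - 2)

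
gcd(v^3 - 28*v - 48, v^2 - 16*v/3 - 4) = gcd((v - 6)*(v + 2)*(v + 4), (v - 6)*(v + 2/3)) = v - 6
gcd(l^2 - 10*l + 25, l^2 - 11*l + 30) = l - 5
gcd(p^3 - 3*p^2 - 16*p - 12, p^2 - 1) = p + 1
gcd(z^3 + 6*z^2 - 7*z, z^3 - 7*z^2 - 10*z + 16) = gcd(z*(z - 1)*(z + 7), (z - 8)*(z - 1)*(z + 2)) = z - 1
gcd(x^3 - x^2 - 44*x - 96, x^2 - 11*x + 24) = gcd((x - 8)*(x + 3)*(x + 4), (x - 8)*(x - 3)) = x - 8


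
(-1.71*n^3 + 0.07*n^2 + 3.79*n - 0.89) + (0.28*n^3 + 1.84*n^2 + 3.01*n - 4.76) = -1.43*n^3 + 1.91*n^2 + 6.8*n - 5.65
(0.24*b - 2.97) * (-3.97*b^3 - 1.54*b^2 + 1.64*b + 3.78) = -0.9528*b^4 + 11.4213*b^3 + 4.9674*b^2 - 3.9636*b - 11.2266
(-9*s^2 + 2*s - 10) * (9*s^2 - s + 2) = -81*s^4 + 27*s^3 - 110*s^2 + 14*s - 20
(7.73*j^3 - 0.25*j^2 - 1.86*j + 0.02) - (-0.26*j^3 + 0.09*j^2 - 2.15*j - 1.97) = 7.99*j^3 - 0.34*j^2 + 0.29*j + 1.99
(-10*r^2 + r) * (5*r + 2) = -50*r^3 - 15*r^2 + 2*r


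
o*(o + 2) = o^2 + 2*o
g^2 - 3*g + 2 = (g - 2)*(g - 1)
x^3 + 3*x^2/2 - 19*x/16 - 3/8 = (x - 3/4)*(x + 1/4)*(x + 2)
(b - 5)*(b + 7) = b^2 + 2*b - 35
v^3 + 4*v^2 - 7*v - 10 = (v - 2)*(v + 1)*(v + 5)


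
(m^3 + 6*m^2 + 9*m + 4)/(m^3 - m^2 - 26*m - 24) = (m + 1)/(m - 6)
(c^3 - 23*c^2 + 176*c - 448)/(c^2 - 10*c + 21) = (c^2 - 16*c + 64)/(c - 3)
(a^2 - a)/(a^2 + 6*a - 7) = a/(a + 7)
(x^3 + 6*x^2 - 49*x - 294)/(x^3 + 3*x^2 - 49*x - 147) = (x + 6)/(x + 3)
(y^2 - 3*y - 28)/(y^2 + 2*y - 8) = (y - 7)/(y - 2)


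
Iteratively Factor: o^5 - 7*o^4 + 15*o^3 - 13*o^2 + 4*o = (o - 1)*(o^4 - 6*o^3 + 9*o^2 - 4*o) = o*(o - 1)*(o^3 - 6*o^2 + 9*o - 4) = o*(o - 1)^2*(o^2 - 5*o + 4) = o*(o - 1)^3*(o - 4)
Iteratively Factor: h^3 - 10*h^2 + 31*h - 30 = (h - 3)*(h^2 - 7*h + 10) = (h - 3)*(h - 2)*(h - 5)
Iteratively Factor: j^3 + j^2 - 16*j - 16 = (j + 1)*(j^2 - 16) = (j - 4)*(j + 1)*(j + 4)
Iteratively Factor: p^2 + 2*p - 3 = (p - 1)*(p + 3)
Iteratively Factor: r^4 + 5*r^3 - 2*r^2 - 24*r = (r + 3)*(r^3 + 2*r^2 - 8*r) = r*(r + 3)*(r^2 + 2*r - 8) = r*(r + 3)*(r + 4)*(r - 2)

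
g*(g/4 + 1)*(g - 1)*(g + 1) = g^4/4 + g^3 - g^2/4 - g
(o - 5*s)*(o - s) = o^2 - 6*o*s + 5*s^2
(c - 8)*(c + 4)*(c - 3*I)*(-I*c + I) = -I*c^4 - 3*c^3 + 5*I*c^3 + 15*c^2 + 28*I*c^2 + 84*c - 32*I*c - 96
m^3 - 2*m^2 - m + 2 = (m - 2)*(m - 1)*(m + 1)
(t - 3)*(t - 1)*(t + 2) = t^3 - 2*t^2 - 5*t + 6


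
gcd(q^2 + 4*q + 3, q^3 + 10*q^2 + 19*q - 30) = 1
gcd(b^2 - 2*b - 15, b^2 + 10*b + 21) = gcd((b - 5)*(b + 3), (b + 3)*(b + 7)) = b + 3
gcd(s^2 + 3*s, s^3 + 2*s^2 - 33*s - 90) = s + 3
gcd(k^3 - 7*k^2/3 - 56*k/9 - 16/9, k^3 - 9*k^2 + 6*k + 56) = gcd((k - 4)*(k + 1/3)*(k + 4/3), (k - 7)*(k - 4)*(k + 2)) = k - 4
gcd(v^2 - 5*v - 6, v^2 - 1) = v + 1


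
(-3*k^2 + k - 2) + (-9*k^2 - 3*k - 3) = -12*k^2 - 2*k - 5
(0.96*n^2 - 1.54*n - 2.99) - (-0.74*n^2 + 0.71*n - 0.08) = 1.7*n^2 - 2.25*n - 2.91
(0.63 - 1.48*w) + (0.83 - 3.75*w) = 1.46 - 5.23*w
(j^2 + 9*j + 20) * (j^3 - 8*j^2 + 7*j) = j^5 + j^4 - 45*j^3 - 97*j^2 + 140*j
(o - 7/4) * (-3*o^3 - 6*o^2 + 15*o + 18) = -3*o^4 - 3*o^3/4 + 51*o^2/2 - 33*o/4 - 63/2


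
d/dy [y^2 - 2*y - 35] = 2*y - 2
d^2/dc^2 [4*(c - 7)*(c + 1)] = 8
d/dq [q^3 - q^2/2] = q*(3*q - 1)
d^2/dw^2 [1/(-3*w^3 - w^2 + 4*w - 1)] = 2*((9*w + 1)*(3*w^3 + w^2 - 4*w + 1) - (9*w^2 + 2*w - 4)^2)/(3*w^3 + w^2 - 4*w + 1)^3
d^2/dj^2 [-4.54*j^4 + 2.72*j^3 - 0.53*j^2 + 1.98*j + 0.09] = -54.48*j^2 + 16.32*j - 1.06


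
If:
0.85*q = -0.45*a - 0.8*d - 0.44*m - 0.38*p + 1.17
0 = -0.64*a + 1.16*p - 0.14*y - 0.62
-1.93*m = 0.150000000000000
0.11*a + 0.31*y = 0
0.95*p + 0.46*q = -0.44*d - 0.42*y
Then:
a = -2.81818181818182*y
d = -5.49412225705329*y - 148.682968554583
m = -0.08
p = 0.53448275862069 - 1.43416927899687*y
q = 7.30407523510972*y + 141.11466857245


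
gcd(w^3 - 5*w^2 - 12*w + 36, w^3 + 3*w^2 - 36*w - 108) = w^2 - 3*w - 18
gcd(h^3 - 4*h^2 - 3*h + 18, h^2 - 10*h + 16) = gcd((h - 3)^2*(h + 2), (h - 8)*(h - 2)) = 1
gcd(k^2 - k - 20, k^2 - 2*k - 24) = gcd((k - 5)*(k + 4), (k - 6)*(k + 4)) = k + 4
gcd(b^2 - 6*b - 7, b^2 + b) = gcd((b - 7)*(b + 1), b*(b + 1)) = b + 1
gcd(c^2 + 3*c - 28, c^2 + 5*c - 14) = c + 7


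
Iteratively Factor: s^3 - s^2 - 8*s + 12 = (s - 2)*(s^2 + s - 6) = (s - 2)^2*(s + 3)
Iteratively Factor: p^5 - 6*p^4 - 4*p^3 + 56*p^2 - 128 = (p - 4)*(p^4 - 2*p^3 - 12*p^2 + 8*p + 32) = (p - 4)*(p + 2)*(p^3 - 4*p^2 - 4*p + 16) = (p - 4)^2*(p + 2)*(p^2 - 4) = (p - 4)^2*(p - 2)*(p + 2)*(p + 2)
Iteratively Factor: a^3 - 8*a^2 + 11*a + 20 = (a + 1)*(a^2 - 9*a + 20) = (a - 5)*(a + 1)*(a - 4)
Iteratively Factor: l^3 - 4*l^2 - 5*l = (l - 5)*(l^2 + l) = (l - 5)*(l + 1)*(l)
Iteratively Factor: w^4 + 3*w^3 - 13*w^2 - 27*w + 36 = (w + 3)*(w^3 - 13*w + 12) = (w - 1)*(w + 3)*(w^2 + w - 12) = (w - 1)*(w + 3)*(w + 4)*(w - 3)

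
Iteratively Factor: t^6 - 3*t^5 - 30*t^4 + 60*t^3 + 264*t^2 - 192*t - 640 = (t + 4)*(t^5 - 7*t^4 - 2*t^3 + 68*t^2 - 8*t - 160) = (t - 5)*(t + 4)*(t^4 - 2*t^3 - 12*t^2 + 8*t + 32) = (t - 5)*(t - 4)*(t + 4)*(t^3 + 2*t^2 - 4*t - 8) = (t - 5)*(t - 4)*(t + 2)*(t + 4)*(t^2 - 4) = (t - 5)*(t - 4)*(t - 2)*(t + 2)*(t + 4)*(t + 2)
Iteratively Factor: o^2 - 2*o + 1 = (o - 1)*(o - 1)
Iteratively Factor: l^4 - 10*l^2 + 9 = (l + 1)*(l^3 - l^2 - 9*l + 9) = (l - 1)*(l + 1)*(l^2 - 9) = (l - 3)*(l - 1)*(l + 1)*(l + 3)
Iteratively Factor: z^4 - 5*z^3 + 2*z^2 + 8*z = (z - 4)*(z^3 - z^2 - 2*z) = (z - 4)*(z + 1)*(z^2 - 2*z) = (z - 4)*(z - 2)*(z + 1)*(z)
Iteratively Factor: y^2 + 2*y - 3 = (y - 1)*(y + 3)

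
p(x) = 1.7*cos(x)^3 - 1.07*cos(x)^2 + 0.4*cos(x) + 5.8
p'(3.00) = -1.06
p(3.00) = 2.71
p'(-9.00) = 2.71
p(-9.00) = 3.26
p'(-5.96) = -0.94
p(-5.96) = 6.67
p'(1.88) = -1.45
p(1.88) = 5.53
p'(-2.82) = 2.22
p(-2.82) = 3.01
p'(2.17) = -2.67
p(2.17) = 4.93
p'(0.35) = -0.99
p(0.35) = 6.64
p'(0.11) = -0.36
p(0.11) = 6.81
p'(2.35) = -3.15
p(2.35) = 4.40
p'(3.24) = 0.74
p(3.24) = 2.67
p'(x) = -5.1*sin(x)*cos(x)^2 + 2.14*sin(x)*cos(x) - 0.4*sin(x) = (-5.1*cos(x)^2 + 2.14*cos(x) - 0.4)*sin(x)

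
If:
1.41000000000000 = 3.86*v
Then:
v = 0.37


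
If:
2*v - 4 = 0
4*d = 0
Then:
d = 0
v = 2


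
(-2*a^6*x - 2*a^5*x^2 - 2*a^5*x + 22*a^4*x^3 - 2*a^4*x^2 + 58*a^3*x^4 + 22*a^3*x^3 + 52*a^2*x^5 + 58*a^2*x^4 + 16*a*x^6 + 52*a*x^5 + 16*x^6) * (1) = -2*a^6*x - 2*a^5*x^2 - 2*a^5*x + 22*a^4*x^3 - 2*a^4*x^2 + 58*a^3*x^4 + 22*a^3*x^3 + 52*a^2*x^5 + 58*a^2*x^4 + 16*a*x^6 + 52*a*x^5 + 16*x^6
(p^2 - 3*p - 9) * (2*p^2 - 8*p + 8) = 2*p^4 - 14*p^3 + 14*p^2 + 48*p - 72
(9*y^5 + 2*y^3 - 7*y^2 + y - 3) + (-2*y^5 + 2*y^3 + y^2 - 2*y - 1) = 7*y^5 + 4*y^3 - 6*y^2 - y - 4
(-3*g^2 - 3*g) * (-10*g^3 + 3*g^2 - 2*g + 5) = 30*g^5 + 21*g^4 - 3*g^3 - 9*g^2 - 15*g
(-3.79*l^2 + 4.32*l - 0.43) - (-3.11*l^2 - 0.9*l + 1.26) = -0.68*l^2 + 5.22*l - 1.69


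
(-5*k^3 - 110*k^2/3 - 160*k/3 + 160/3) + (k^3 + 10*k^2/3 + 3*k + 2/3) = -4*k^3 - 100*k^2/3 - 151*k/3 + 54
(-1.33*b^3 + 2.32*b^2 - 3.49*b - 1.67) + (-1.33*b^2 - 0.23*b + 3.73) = -1.33*b^3 + 0.99*b^2 - 3.72*b + 2.06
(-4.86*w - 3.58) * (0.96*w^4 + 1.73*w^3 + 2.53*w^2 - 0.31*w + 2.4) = -4.6656*w^5 - 11.8446*w^4 - 18.4892*w^3 - 7.5508*w^2 - 10.5542*w - 8.592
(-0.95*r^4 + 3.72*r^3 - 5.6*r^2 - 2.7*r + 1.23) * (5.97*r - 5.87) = -5.6715*r^5 + 27.7849*r^4 - 55.2684*r^3 + 16.753*r^2 + 23.1921*r - 7.2201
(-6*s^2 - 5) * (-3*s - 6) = 18*s^3 + 36*s^2 + 15*s + 30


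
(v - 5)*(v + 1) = v^2 - 4*v - 5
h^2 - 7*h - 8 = (h - 8)*(h + 1)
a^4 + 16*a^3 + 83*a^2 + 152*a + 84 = (a + 1)*(a + 2)*(a + 6)*(a + 7)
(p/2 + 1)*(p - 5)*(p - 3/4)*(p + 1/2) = p^4/2 - 13*p^3/8 - 77*p^2/16 + 29*p/16 + 15/8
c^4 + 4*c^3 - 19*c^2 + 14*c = c*(c - 2)*(c - 1)*(c + 7)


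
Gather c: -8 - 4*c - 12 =-4*c - 20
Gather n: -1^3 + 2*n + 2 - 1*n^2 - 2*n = 1 - n^2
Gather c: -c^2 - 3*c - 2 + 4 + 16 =-c^2 - 3*c + 18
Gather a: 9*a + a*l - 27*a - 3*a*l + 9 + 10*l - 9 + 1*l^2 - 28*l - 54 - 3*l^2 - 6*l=a*(-2*l - 18) - 2*l^2 - 24*l - 54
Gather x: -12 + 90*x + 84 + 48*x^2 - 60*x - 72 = 48*x^2 + 30*x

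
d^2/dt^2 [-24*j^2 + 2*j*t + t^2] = 2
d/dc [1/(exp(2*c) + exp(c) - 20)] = (-2*exp(c) - 1)*exp(c)/(exp(2*c) + exp(c) - 20)^2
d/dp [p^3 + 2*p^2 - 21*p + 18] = 3*p^2 + 4*p - 21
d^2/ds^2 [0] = 0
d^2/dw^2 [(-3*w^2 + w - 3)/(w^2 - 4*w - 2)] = 2*(-11*w^3 - 27*w^2 + 42*w - 74)/(w^6 - 12*w^5 + 42*w^4 - 16*w^3 - 84*w^2 - 48*w - 8)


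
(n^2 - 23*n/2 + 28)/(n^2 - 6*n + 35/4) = 2*(n - 8)/(2*n - 5)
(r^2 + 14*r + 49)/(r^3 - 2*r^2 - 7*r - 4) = (r^2 + 14*r + 49)/(r^3 - 2*r^2 - 7*r - 4)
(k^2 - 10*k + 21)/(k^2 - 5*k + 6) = (k - 7)/(k - 2)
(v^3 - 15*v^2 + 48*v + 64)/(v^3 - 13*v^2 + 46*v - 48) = (v^2 - 7*v - 8)/(v^2 - 5*v + 6)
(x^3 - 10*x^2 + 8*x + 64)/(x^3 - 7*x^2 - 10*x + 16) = (x - 4)/(x - 1)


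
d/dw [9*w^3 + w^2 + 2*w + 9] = 27*w^2 + 2*w + 2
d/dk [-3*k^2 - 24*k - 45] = -6*k - 24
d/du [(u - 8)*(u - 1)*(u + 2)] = 3*u^2 - 14*u - 10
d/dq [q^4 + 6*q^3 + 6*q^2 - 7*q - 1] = 4*q^3 + 18*q^2 + 12*q - 7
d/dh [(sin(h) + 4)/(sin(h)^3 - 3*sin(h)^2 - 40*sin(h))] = (-2*sin(h)^3 - 9*sin(h)^2 + 24*sin(h) + 160)*cos(h)/((sin(h) - 8)^2*(sin(h) + 5)^2*sin(h)^2)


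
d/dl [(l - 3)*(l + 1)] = 2*l - 2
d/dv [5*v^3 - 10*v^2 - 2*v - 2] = 15*v^2 - 20*v - 2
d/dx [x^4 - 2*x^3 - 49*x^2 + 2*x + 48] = 4*x^3 - 6*x^2 - 98*x + 2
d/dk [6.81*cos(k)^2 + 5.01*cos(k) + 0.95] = -(13.62*cos(k) + 5.01)*sin(k)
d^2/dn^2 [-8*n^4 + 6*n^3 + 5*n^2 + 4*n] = -96*n^2 + 36*n + 10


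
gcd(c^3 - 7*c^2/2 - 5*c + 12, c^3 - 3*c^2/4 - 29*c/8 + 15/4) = c^2 + c/2 - 3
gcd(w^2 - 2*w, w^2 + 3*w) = w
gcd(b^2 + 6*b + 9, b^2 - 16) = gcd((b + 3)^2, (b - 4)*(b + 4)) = 1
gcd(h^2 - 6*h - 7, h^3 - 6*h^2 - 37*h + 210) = h - 7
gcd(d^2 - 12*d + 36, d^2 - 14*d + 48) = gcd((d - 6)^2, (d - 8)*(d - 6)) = d - 6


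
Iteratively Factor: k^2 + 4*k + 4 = (k + 2)*(k + 2)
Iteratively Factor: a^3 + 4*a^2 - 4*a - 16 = (a - 2)*(a^2 + 6*a + 8) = (a - 2)*(a + 4)*(a + 2)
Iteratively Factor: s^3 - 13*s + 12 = (s - 1)*(s^2 + s - 12) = (s - 3)*(s - 1)*(s + 4)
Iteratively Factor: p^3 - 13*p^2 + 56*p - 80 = (p - 4)*(p^2 - 9*p + 20) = (p - 4)^2*(p - 5)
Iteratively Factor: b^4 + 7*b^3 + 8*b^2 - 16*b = (b + 4)*(b^3 + 3*b^2 - 4*b) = (b + 4)^2*(b^2 - b) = (b - 1)*(b + 4)^2*(b)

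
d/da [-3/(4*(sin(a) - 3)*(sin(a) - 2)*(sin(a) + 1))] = 3*(3*sin(a)^2 - 8*sin(a) + 1)*cos(a)/(4*(sin(a) - 3)^2*(sin(a) - 2)^2*(sin(a) + 1)^2)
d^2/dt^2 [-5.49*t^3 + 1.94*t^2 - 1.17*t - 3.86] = 3.88 - 32.94*t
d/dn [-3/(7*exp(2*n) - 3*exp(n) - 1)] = (42*exp(n) - 9)*exp(n)/(-7*exp(2*n) + 3*exp(n) + 1)^2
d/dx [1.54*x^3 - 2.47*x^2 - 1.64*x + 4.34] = 4.62*x^2 - 4.94*x - 1.64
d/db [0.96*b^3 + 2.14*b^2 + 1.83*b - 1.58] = 2.88*b^2 + 4.28*b + 1.83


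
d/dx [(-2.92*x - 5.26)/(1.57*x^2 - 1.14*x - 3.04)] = (4.5844*x^2 + 16.5164*x + 2.8804)/(2.4649*x^4 - 3.5796*x^3 - 8.246*x^2 + 6.9312*x + 9.2416)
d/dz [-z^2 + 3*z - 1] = 3 - 2*z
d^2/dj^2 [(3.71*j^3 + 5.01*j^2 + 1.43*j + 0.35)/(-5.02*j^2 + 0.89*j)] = (1.13686837721616e-13*j^5 - 122.717882*j^3 - 52.92084*j^2 + 9.38238*j - 0.55447)/(j^3*(126.506008*j^3 - 67.285068*j^2 + 11.929026*j - 0.704969))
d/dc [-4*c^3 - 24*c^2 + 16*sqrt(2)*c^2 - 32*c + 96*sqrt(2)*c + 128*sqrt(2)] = -12*c^2 - 48*c + 32*sqrt(2)*c - 32 + 96*sqrt(2)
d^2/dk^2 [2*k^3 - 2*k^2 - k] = 12*k - 4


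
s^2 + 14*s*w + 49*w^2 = (s + 7*w)^2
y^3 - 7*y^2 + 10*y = y*(y - 5)*(y - 2)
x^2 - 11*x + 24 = (x - 8)*(x - 3)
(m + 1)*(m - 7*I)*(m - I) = m^3 + m^2 - 8*I*m^2 - 7*m - 8*I*m - 7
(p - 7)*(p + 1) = p^2 - 6*p - 7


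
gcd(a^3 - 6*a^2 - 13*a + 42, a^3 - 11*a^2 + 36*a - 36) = a - 2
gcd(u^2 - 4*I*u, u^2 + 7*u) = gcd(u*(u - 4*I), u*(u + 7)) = u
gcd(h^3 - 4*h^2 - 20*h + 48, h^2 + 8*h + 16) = h + 4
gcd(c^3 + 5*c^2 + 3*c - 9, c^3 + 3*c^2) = c + 3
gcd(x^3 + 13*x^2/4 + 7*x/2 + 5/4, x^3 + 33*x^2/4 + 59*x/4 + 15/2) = x^2 + 9*x/4 + 5/4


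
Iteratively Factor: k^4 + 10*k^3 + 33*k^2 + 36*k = (k + 3)*(k^3 + 7*k^2 + 12*k) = k*(k + 3)*(k^2 + 7*k + 12) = k*(k + 3)*(k + 4)*(k + 3)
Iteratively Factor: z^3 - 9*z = (z)*(z^2 - 9) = z*(z + 3)*(z - 3)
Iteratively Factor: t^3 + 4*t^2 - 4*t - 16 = (t + 2)*(t^2 + 2*t - 8) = (t + 2)*(t + 4)*(t - 2)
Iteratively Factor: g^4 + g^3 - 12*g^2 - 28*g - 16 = (g - 4)*(g^3 + 5*g^2 + 8*g + 4) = (g - 4)*(g + 2)*(g^2 + 3*g + 2) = (g - 4)*(g + 1)*(g + 2)*(g + 2)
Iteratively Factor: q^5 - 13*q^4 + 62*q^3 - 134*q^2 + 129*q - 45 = (q - 5)*(q^4 - 8*q^3 + 22*q^2 - 24*q + 9) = (q - 5)*(q - 3)*(q^3 - 5*q^2 + 7*q - 3) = (q - 5)*(q - 3)*(q - 1)*(q^2 - 4*q + 3) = (q - 5)*(q - 3)^2*(q - 1)*(q - 1)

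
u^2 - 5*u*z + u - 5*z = (u + 1)*(u - 5*z)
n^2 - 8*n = n*(n - 8)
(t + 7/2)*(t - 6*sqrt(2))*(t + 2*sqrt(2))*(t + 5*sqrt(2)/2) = t^4 - 3*sqrt(2)*t^3/2 + 7*t^3/2 - 44*t^2 - 21*sqrt(2)*t^2/4 - 154*t - 60*sqrt(2)*t - 210*sqrt(2)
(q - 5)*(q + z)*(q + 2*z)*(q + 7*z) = q^4 + 10*q^3*z - 5*q^3 + 23*q^2*z^2 - 50*q^2*z + 14*q*z^3 - 115*q*z^2 - 70*z^3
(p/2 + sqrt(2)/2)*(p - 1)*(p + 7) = p^3/2 + sqrt(2)*p^2/2 + 3*p^2 - 7*p/2 + 3*sqrt(2)*p - 7*sqrt(2)/2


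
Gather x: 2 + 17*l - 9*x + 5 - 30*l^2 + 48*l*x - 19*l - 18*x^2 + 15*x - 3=-30*l^2 - 2*l - 18*x^2 + x*(48*l + 6) + 4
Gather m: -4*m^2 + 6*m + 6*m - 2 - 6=-4*m^2 + 12*m - 8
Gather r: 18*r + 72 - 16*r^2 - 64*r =-16*r^2 - 46*r + 72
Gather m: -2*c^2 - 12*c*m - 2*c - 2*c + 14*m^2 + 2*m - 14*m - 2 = -2*c^2 - 4*c + 14*m^2 + m*(-12*c - 12) - 2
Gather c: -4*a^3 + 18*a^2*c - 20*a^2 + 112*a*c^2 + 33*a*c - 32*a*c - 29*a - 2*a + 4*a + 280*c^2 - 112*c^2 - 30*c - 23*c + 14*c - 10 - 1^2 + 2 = -4*a^3 - 20*a^2 - 27*a + c^2*(112*a + 168) + c*(18*a^2 + a - 39) - 9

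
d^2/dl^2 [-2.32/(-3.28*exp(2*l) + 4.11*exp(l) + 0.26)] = ((9.5352 - 30.4384*exp(l))*(-3.28*exp(2*l) + 4.11*exp(l) + 0.26) - 2.32*(6.56*exp(l) - 4.11)*(13.12*exp(l) - 8.22)*exp(l))*exp(l)/(-3.28*exp(2*l) + 4.11*exp(l) + 0.26)^3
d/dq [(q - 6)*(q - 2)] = 2*q - 8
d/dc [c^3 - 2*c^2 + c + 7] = 3*c^2 - 4*c + 1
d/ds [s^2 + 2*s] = 2*s + 2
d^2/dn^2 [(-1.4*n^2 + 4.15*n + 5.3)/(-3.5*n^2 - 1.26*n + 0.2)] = (-114.023*n^3 - 383.67*n^2 - 157.668*n - 26.22816)/(42.875*n^6 + 46.305*n^5 + 9.3198*n^4 - 3.291624*n^3 - 0.53256*n^2 + 0.1512*n - 0.008)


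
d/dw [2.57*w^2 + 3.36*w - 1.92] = 5.14*w + 3.36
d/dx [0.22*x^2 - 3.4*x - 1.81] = 0.44*x - 3.4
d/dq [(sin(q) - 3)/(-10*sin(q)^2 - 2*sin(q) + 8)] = (5*sin(q)^2 - 30*sin(q) + 1)*cos(q)/(2*(5*sin(q)^2 + sin(q) - 4)^2)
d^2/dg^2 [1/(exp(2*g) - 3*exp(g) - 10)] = ((3 - 4*exp(g))*(-exp(2*g) + 3*exp(g) + 10) - 2*(2*exp(g) - 3)^2*exp(g))*exp(g)/(-exp(2*g) + 3*exp(g) + 10)^3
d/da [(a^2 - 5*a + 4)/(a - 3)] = (a^2 - 6*a + 11)/(a^2 - 6*a + 9)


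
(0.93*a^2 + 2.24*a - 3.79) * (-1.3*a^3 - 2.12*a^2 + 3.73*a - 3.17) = -1.209*a^5 - 4.8836*a^4 + 3.6471*a^3 + 13.4419*a^2 - 21.2375*a + 12.0143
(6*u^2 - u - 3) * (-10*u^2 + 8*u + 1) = -60*u^4 + 58*u^3 + 28*u^2 - 25*u - 3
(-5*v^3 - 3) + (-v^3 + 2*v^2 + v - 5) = -6*v^3 + 2*v^2 + v - 8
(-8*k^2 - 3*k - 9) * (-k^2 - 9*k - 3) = 8*k^4 + 75*k^3 + 60*k^2 + 90*k + 27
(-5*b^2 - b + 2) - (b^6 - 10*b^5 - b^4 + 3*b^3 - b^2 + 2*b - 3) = -b^6 + 10*b^5 + b^4 - 3*b^3 - 4*b^2 - 3*b + 5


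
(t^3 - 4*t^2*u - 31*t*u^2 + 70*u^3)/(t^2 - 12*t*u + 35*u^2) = (t^2 + 3*t*u - 10*u^2)/(t - 5*u)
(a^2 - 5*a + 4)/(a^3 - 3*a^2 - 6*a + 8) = 1/(a + 2)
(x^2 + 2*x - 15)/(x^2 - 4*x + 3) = (x + 5)/(x - 1)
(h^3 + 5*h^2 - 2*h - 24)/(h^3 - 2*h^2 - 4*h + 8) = (h^2 + 7*h + 12)/(h^2 - 4)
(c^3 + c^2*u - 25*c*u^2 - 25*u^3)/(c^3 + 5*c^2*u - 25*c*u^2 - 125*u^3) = (c + u)/(c + 5*u)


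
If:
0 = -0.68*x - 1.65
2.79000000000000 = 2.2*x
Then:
No Solution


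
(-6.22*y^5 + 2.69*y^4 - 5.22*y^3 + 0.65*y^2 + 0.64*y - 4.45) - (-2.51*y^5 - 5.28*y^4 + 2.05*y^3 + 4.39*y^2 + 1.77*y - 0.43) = -3.71*y^5 + 7.97*y^4 - 7.27*y^3 - 3.74*y^2 - 1.13*y - 4.02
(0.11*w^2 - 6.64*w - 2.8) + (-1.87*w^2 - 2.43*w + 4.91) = -1.76*w^2 - 9.07*w + 2.11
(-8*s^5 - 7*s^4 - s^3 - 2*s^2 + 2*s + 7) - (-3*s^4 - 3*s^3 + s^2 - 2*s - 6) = -8*s^5 - 4*s^4 + 2*s^3 - 3*s^2 + 4*s + 13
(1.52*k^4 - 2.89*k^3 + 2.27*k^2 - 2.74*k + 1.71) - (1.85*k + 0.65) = 1.52*k^4 - 2.89*k^3 + 2.27*k^2 - 4.59*k + 1.06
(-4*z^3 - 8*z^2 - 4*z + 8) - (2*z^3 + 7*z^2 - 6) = -6*z^3 - 15*z^2 - 4*z + 14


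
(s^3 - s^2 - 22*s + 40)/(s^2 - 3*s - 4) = (s^2 + 3*s - 10)/(s + 1)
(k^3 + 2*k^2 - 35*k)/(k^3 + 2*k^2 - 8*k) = (k^2 + 2*k - 35)/(k^2 + 2*k - 8)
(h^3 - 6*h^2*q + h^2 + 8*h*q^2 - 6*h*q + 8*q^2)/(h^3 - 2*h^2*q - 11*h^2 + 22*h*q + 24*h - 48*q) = (h^2 - 4*h*q + h - 4*q)/(h^2 - 11*h + 24)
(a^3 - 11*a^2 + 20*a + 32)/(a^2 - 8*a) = a - 3 - 4/a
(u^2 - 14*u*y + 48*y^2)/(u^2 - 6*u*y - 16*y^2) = (u - 6*y)/(u + 2*y)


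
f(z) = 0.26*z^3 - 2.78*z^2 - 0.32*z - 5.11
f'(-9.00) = 112.90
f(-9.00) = -416.95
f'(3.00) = -9.98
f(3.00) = -24.07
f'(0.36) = -2.22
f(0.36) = -5.57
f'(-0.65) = 3.62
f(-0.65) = -6.15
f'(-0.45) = 2.34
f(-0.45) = -5.55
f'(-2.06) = 14.44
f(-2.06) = -18.52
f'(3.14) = -10.09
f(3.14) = -25.48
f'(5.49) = -7.34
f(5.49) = -47.63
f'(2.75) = -9.71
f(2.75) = -21.61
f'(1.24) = -6.02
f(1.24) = -9.29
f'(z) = 0.78*z^2 - 5.56*z - 0.32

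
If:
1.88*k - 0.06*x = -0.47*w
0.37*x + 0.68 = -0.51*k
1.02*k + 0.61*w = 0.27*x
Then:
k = 0.31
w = -1.51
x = -2.26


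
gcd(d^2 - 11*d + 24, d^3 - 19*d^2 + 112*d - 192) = d^2 - 11*d + 24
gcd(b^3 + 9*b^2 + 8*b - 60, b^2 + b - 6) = b - 2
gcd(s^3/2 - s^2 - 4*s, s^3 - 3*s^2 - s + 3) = 1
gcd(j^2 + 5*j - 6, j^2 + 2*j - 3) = j - 1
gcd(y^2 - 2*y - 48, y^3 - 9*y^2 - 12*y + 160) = y - 8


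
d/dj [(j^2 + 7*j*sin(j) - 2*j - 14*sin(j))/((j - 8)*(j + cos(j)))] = (j^3*sin(j) + 7*j^3*cos(j) - 17*j^2*sin(j) - 69*j^2*cos(j) + j^2 + 44*j*sin(j) + 96*j*cos(j) - 70*j - 112*sin(j) - 21*sin(2*j) + 16*cos(j) + 112)/((j - 8)^2*(j + cos(j))^2)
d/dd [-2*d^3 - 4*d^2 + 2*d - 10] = -6*d^2 - 8*d + 2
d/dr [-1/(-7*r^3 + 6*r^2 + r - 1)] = (-21*r^2 + 12*r + 1)/(7*r^3 - 6*r^2 - r + 1)^2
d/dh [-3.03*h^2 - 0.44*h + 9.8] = -6.06*h - 0.44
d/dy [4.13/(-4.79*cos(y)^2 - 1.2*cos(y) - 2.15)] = -(39.5654*cos(y) + 4.956)*sin(y)/(4.79*cos(y)^2 + 1.2*cos(y) + 2.15)^2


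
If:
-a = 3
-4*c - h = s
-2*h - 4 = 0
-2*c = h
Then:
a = -3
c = 1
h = -2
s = -2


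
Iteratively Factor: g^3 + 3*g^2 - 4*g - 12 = (g + 3)*(g^2 - 4) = (g - 2)*(g + 3)*(g + 2)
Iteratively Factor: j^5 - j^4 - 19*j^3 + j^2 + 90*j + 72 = (j + 3)*(j^4 - 4*j^3 - 7*j^2 + 22*j + 24) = (j + 1)*(j + 3)*(j^3 - 5*j^2 - 2*j + 24) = (j - 3)*(j + 1)*(j + 3)*(j^2 - 2*j - 8) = (j - 4)*(j - 3)*(j + 1)*(j + 3)*(j + 2)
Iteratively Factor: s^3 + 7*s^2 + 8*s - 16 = (s + 4)*(s^2 + 3*s - 4) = (s - 1)*(s + 4)*(s + 4)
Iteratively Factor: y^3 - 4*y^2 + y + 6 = (y - 3)*(y^2 - y - 2) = (y - 3)*(y + 1)*(y - 2)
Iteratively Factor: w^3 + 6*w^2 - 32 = (w + 4)*(w^2 + 2*w - 8) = (w - 2)*(w + 4)*(w + 4)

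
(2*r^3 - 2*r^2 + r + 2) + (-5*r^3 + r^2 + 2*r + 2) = -3*r^3 - r^2 + 3*r + 4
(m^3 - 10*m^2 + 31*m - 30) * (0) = 0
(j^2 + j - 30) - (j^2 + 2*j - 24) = -j - 6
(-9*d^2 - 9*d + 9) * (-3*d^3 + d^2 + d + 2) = 27*d^5 + 18*d^4 - 45*d^3 - 18*d^2 - 9*d + 18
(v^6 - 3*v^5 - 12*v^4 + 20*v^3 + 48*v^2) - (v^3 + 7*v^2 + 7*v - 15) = v^6 - 3*v^5 - 12*v^4 + 19*v^3 + 41*v^2 - 7*v + 15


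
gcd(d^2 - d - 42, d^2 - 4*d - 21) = d - 7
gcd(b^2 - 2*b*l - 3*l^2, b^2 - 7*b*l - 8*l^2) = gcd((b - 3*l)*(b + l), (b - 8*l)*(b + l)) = b + l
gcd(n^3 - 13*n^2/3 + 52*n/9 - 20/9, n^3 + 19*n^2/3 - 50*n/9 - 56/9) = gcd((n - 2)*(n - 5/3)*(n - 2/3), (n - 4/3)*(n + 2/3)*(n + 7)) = 1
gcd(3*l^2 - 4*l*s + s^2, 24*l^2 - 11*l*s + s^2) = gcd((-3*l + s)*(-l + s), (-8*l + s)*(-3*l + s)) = -3*l + s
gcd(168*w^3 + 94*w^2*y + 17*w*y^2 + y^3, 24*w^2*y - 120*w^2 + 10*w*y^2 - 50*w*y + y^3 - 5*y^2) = 24*w^2 + 10*w*y + y^2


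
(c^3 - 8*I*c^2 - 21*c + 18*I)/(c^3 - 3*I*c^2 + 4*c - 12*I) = (c - 3*I)/(c + 2*I)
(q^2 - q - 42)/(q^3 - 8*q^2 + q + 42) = (q + 6)/(q^2 - q - 6)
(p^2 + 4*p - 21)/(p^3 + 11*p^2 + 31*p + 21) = (p - 3)/(p^2 + 4*p + 3)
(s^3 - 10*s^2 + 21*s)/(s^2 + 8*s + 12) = s*(s^2 - 10*s + 21)/(s^2 + 8*s + 12)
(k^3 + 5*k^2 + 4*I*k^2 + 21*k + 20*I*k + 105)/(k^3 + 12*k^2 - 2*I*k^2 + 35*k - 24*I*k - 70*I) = (k^2 + 4*I*k + 21)/(k^2 + k*(7 - 2*I) - 14*I)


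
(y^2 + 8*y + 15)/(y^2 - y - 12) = (y + 5)/(y - 4)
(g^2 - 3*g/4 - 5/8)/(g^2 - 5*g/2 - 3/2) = (g - 5/4)/(g - 3)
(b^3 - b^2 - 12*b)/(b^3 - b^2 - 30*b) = (-b^2 + b + 12)/(-b^2 + b + 30)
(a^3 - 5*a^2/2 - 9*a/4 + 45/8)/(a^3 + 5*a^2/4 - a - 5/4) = (8*a^3 - 20*a^2 - 18*a + 45)/(2*(4*a^3 + 5*a^2 - 4*a - 5))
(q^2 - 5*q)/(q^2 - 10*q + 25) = q/(q - 5)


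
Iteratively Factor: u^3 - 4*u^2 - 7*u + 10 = (u + 2)*(u^2 - 6*u + 5) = (u - 5)*(u + 2)*(u - 1)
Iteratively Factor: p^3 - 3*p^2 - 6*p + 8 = (p - 1)*(p^2 - 2*p - 8) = (p - 4)*(p - 1)*(p + 2)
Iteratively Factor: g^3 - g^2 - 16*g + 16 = (g - 4)*(g^2 + 3*g - 4) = (g - 4)*(g - 1)*(g + 4)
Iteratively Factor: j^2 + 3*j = (j)*(j + 3)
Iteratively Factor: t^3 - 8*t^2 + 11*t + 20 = (t + 1)*(t^2 - 9*t + 20) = (t - 4)*(t + 1)*(t - 5)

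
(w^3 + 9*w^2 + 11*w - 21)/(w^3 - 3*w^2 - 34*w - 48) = (w^2 + 6*w - 7)/(w^2 - 6*w - 16)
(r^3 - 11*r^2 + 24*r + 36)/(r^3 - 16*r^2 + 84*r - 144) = (r + 1)/(r - 4)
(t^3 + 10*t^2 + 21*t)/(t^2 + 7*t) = t + 3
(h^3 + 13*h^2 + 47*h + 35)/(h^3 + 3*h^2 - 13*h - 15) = (h + 7)/(h - 3)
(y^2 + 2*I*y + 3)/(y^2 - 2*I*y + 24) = (y^2 + 2*I*y + 3)/(y^2 - 2*I*y + 24)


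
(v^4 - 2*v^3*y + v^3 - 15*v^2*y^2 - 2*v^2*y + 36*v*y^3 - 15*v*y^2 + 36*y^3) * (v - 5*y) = v^5 - 7*v^4*y + v^4 - 5*v^3*y^2 - 7*v^3*y + 111*v^2*y^3 - 5*v^2*y^2 - 180*v*y^4 + 111*v*y^3 - 180*y^4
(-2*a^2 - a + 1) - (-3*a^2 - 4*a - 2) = a^2 + 3*a + 3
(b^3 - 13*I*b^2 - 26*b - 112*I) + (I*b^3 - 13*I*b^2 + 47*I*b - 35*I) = b^3 + I*b^3 - 26*I*b^2 - 26*b + 47*I*b - 147*I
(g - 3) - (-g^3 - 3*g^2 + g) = g^3 + 3*g^2 - 3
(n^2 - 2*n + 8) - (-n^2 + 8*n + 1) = 2*n^2 - 10*n + 7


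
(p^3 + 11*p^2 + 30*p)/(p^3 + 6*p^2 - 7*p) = (p^2 + 11*p + 30)/(p^2 + 6*p - 7)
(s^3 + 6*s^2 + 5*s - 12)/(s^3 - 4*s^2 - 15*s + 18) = (s + 4)/(s - 6)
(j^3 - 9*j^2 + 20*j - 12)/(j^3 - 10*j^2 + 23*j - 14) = (j - 6)/(j - 7)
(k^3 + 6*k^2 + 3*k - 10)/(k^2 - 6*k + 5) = (k^2 + 7*k + 10)/(k - 5)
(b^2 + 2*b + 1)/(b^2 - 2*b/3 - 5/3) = 3*(b + 1)/(3*b - 5)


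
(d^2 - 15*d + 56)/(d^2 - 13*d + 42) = (d - 8)/(d - 6)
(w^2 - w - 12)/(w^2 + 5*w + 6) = (w - 4)/(w + 2)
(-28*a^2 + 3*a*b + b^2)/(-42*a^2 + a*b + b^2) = (4*a - b)/(6*a - b)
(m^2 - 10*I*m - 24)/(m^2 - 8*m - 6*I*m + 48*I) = (m - 4*I)/(m - 8)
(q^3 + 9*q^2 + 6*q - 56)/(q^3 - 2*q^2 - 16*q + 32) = (q + 7)/(q - 4)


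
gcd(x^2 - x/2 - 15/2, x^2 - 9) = x - 3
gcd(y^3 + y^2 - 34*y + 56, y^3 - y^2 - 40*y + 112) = y^2 + 3*y - 28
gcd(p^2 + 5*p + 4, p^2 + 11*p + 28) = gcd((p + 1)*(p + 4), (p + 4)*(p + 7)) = p + 4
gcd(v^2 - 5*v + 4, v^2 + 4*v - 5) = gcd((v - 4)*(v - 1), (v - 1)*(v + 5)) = v - 1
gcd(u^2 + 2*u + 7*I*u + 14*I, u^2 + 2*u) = u + 2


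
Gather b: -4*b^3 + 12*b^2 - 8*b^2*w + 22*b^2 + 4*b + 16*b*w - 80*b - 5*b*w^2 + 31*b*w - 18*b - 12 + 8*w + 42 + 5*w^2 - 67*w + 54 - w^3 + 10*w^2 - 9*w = -4*b^3 + b^2*(34 - 8*w) + b*(-5*w^2 + 47*w - 94) - w^3 + 15*w^2 - 68*w + 84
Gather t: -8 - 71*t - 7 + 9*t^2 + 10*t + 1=9*t^2 - 61*t - 14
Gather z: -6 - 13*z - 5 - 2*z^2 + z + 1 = -2*z^2 - 12*z - 10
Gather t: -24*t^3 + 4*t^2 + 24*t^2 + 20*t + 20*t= -24*t^3 + 28*t^2 + 40*t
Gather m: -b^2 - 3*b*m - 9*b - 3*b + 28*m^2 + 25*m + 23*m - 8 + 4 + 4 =-b^2 - 12*b + 28*m^2 + m*(48 - 3*b)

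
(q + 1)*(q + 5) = q^2 + 6*q + 5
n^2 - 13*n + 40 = (n - 8)*(n - 5)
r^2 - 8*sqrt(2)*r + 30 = (r - 5*sqrt(2))*(r - 3*sqrt(2))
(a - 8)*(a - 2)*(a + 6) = a^3 - 4*a^2 - 44*a + 96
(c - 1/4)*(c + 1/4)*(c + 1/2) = c^3 + c^2/2 - c/16 - 1/32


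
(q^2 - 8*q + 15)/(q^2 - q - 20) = (q - 3)/(q + 4)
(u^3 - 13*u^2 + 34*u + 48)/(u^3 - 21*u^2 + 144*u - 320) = (u^2 - 5*u - 6)/(u^2 - 13*u + 40)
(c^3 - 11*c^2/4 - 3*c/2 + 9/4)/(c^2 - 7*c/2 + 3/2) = (4*c^2 + c - 3)/(2*(2*c - 1))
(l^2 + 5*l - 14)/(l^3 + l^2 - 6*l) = (l + 7)/(l*(l + 3))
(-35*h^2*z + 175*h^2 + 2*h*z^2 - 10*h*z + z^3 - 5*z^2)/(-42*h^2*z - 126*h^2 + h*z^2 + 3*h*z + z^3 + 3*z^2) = (-5*h*z + 25*h + z^2 - 5*z)/(-6*h*z - 18*h + z^2 + 3*z)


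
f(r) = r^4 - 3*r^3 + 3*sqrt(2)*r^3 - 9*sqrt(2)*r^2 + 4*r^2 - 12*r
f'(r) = 4*r^3 - 9*r^2 + 9*sqrt(2)*r^2 - 18*sqrt(2)*r + 8*r - 12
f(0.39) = -5.91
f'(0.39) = -18.00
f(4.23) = 207.28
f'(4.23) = 283.61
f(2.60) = -22.66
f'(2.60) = 38.12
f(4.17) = 190.67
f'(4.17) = 270.08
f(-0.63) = 3.94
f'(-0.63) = -0.52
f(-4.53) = 180.85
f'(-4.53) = -228.26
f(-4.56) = 187.78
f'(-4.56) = -234.16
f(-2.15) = -5.53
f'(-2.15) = 3.01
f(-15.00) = 44647.31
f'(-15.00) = -12411.38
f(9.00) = 6651.92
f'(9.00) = 3048.86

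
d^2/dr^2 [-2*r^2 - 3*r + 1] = -4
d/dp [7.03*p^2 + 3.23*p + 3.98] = 14.06*p + 3.23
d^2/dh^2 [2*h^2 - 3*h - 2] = 4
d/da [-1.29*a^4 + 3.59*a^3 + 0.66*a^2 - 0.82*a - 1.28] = -5.16*a^3 + 10.77*a^2 + 1.32*a - 0.82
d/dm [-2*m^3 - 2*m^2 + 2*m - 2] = -6*m^2 - 4*m + 2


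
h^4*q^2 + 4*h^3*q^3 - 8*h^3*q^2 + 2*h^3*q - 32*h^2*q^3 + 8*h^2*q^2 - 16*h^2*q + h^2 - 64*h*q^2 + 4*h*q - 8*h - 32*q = (h - 8)*(h + 4*q)*(h*q + 1)^2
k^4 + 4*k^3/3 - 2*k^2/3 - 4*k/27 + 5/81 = (k - 1/3)^2*(k + 1/3)*(k + 5/3)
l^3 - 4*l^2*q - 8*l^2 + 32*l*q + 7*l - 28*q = (l - 7)*(l - 1)*(l - 4*q)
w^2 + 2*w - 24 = (w - 4)*(w + 6)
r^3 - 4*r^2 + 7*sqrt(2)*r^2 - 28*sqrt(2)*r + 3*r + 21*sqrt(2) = (r - 3)*(r - 1)*(r + 7*sqrt(2))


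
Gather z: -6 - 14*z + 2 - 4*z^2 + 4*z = -4*z^2 - 10*z - 4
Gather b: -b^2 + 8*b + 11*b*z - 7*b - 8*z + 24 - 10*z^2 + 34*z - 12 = -b^2 + b*(11*z + 1) - 10*z^2 + 26*z + 12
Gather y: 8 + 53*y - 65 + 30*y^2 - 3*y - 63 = 30*y^2 + 50*y - 120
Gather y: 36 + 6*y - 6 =6*y + 30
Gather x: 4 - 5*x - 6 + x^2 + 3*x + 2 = x^2 - 2*x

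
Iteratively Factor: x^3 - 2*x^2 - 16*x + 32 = (x + 4)*(x^2 - 6*x + 8) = (x - 2)*(x + 4)*(x - 4)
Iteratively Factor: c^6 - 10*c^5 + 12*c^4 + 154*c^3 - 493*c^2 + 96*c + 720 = (c - 3)*(c^5 - 7*c^4 - 9*c^3 + 127*c^2 - 112*c - 240) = (c - 3)*(c + 4)*(c^4 - 11*c^3 + 35*c^2 - 13*c - 60) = (c - 3)^2*(c + 4)*(c^3 - 8*c^2 + 11*c + 20) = (c - 4)*(c - 3)^2*(c + 4)*(c^2 - 4*c - 5) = (c - 5)*(c - 4)*(c - 3)^2*(c + 4)*(c + 1)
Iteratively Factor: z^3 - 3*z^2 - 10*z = (z + 2)*(z^2 - 5*z) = (z - 5)*(z + 2)*(z)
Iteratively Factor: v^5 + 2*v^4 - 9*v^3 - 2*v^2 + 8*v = (v - 1)*(v^4 + 3*v^3 - 6*v^2 - 8*v) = (v - 1)*(v + 1)*(v^3 + 2*v^2 - 8*v) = v*(v - 1)*(v + 1)*(v^2 + 2*v - 8) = v*(v - 1)*(v + 1)*(v + 4)*(v - 2)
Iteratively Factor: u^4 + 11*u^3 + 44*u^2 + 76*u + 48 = (u + 2)*(u^3 + 9*u^2 + 26*u + 24) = (u + 2)^2*(u^2 + 7*u + 12) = (u + 2)^2*(u + 3)*(u + 4)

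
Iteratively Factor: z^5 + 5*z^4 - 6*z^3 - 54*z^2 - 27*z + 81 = (z + 3)*(z^4 + 2*z^3 - 12*z^2 - 18*z + 27) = (z - 3)*(z + 3)*(z^3 + 5*z^2 + 3*z - 9) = (z - 3)*(z - 1)*(z + 3)*(z^2 + 6*z + 9) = (z - 3)*(z - 1)*(z + 3)^2*(z + 3)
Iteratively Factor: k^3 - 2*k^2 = (k)*(k^2 - 2*k) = k*(k - 2)*(k)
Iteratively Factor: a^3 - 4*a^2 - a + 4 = (a - 4)*(a^2 - 1) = (a - 4)*(a - 1)*(a + 1)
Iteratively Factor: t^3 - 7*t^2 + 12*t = (t - 3)*(t^2 - 4*t) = (t - 4)*(t - 3)*(t)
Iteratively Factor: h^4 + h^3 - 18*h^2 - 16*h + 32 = (h + 2)*(h^3 - h^2 - 16*h + 16) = (h - 1)*(h + 2)*(h^2 - 16) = (h - 1)*(h + 2)*(h + 4)*(h - 4)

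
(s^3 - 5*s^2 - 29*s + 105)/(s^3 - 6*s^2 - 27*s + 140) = (s - 3)/(s - 4)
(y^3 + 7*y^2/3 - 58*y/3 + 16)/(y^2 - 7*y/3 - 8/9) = 3*(y^2 + 5*y - 6)/(3*y + 1)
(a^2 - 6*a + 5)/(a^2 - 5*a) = (a - 1)/a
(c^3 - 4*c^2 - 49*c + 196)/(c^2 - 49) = c - 4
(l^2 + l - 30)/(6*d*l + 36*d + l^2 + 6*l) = (l - 5)/(6*d + l)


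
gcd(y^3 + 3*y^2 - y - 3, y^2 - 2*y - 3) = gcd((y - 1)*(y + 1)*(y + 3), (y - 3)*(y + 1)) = y + 1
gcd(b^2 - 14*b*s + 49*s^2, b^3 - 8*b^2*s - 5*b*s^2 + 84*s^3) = -b + 7*s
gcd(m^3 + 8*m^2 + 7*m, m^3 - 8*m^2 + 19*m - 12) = 1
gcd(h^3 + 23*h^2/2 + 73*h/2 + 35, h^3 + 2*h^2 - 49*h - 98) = h^2 + 9*h + 14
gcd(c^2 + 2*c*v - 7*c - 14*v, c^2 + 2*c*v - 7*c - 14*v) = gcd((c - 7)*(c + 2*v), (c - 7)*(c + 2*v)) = c^2 + 2*c*v - 7*c - 14*v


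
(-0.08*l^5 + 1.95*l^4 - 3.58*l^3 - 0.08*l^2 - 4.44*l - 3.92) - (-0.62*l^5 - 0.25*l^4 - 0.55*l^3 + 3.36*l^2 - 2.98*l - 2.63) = 0.54*l^5 + 2.2*l^4 - 3.03*l^3 - 3.44*l^2 - 1.46*l - 1.29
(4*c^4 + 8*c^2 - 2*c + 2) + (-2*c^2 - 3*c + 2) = 4*c^4 + 6*c^2 - 5*c + 4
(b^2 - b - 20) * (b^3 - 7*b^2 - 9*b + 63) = b^5 - 8*b^4 - 22*b^3 + 212*b^2 + 117*b - 1260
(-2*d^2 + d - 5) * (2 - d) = 2*d^3 - 5*d^2 + 7*d - 10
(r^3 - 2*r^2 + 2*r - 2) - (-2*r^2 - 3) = r^3 + 2*r + 1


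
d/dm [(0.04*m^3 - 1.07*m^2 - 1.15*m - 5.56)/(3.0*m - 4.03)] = (0.24*m^3 - 3.6936*m^2 + 8.6242*m + 21.3145)/(9.0*m^2 - 24.18*m + 16.2409)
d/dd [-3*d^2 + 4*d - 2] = 4 - 6*d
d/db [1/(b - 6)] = -1/(b - 6)^2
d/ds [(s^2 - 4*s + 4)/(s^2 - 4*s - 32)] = 72*(2 - s)/(s^4 - 8*s^3 - 48*s^2 + 256*s + 1024)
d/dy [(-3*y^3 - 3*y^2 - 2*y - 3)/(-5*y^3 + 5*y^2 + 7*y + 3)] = (-30*y^4 - 62*y^3 - 83*y^2 + 12*y + 15)/(25*y^6 - 50*y^5 - 45*y^4 + 40*y^3 + 79*y^2 + 42*y + 9)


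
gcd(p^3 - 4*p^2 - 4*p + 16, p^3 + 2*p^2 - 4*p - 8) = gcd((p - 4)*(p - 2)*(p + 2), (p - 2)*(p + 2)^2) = p^2 - 4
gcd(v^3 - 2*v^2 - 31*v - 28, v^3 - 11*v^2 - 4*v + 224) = v^2 - 3*v - 28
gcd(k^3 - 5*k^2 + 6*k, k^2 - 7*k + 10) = k - 2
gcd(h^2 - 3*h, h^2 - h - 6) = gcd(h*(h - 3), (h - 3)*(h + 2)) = h - 3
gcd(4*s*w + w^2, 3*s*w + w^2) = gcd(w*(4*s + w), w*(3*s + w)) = w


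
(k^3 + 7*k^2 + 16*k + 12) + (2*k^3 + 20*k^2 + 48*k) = 3*k^3 + 27*k^2 + 64*k + 12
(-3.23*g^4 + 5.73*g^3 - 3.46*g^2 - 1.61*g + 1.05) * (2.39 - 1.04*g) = 3.3592*g^5 - 13.6789*g^4 + 17.2931*g^3 - 6.595*g^2 - 4.9399*g + 2.5095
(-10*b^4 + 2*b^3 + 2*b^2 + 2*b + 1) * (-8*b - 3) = 80*b^5 + 14*b^4 - 22*b^3 - 22*b^2 - 14*b - 3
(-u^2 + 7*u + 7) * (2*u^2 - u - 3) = -2*u^4 + 15*u^3 + 10*u^2 - 28*u - 21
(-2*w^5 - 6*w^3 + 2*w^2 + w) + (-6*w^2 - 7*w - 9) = -2*w^5 - 6*w^3 - 4*w^2 - 6*w - 9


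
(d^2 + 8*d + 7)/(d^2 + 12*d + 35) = (d + 1)/(d + 5)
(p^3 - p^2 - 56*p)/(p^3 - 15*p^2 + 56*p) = (p + 7)/(p - 7)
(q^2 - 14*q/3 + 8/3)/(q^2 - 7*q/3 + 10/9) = 3*(q - 4)/(3*q - 5)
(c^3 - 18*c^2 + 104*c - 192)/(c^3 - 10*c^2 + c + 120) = (c^2 - 10*c + 24)/(c^2 - 2*c - 15)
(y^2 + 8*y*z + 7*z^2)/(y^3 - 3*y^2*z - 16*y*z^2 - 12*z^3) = (y + 7*z)/(y^2 - 4*y*z - 12*z^2)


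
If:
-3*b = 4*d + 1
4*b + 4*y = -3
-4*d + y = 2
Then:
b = 7/8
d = -29/32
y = -13/8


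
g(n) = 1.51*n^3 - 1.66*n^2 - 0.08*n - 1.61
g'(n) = 4.53*n^2 - 3.32*n - 0.08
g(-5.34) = -278.45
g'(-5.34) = 146.82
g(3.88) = 61.29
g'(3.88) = 55.23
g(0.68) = -1.96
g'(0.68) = -0.24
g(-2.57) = -38.00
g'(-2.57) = 38.37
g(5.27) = 172.87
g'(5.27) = 108.23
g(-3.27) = -71.90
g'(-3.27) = 59.22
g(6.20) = 293.96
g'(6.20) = 153.47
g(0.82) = -1.96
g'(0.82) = 0.24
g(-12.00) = -2848.97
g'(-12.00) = 692.08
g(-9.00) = -1236.14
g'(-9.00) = 396.73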